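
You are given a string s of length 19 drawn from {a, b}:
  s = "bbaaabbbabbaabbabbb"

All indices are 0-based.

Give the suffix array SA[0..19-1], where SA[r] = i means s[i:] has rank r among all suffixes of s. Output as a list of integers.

sorted suffixes:
  #0 SA[0]=2  'aaabbbabbaabbabbb'
  #1 SA[1]=11  'aabbabbb'
  #2 SA[2]=3  'aabbbabbaabbabbb'
  #3 SA[3]=8  'abbaabbabbb'
  #4 SA[4]=12  'abbabbb'
  #5 SA[5]=15  'abbb'
  #6 SA[6]=4  'abbbabbaabbabbb'
  #7 SA[7]=18  'b'
  #8 SA[8]=1  'baaabbbabbaabbabbb'
  #9 SA[9]=10  'baabbabbb'
  #10 SA[10]=7  'babbaabbabbb'
  #11 SA[11]=14  'babbb'
  #12 SA[12]=17  'bb'
  #13 SA[13]=0  'bbaaabbbabbaabbabbb'
  #14 SA[14]=9  'bbaabbabbb'
  #15 SA[15]=6  'bbabbaabbabbb'
  #16 SA[16]=13  'bbabbb'
  #17 SA[17]=16  'bbb'
  #18 SA[18]=5  'bbbabbaabbabbb'

[2, 11, 3, 8, 12, 15, 4, 18, 1, 10, 7, 14, 17, 0, 9, 6, 13, 16, 5]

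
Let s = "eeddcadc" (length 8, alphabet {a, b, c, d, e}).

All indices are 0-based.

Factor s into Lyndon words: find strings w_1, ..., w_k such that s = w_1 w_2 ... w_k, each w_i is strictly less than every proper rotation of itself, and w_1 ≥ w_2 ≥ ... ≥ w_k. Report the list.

["e", "e", "d", "d", "c", "adc"]

emit factor 1: 'e' (i=0, period=1)
emit factor 2: 'e' (i=1, period=1)
emit factor 3: 'd' (i=2, period=1)
emit factor 4: 'd' (i=3, period=1)
emit factor 5: 'c' (i=4, period=1)
emit factor 6: 'adc' (i=5, period=3)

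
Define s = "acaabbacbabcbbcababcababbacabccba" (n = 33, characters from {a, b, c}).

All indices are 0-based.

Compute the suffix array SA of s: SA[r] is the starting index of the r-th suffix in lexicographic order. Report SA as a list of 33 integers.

rank→(start, suffix):
  0 → (32, 'a')
  1 → (2, 'aabbacbabcbbcababcababbacabccba')
  2 → (20, 'ababbacabccba')
  3 → (15, 'ababcababbacabccba')
  4 → (22, 'abbacabccba')
  5 → (3, 'abbacbabcbbcababcababbacabccba')
  6 → (17, 'abcababbacabccba')
  7 → (9, 'abcbbcababcababbacabccba')
  8 → (27, 'abccba')
  9 → (0, 'acaabbacbabcbbcababcababbacabccba')
  10 → (25, 'acabccba')
  11 → (6, 'acbabcbbcababcababbacabccba')
  12 → (31, 'ba')
  13 → (21, 'babbacabccba')
  14 → (16, 'babcababbacabccba')
  15 → (8, 'babcbbcababcababbacabccba')
  16 → (24, 'bacabccba')
  17 → (5, 'bacbabcbbcababcababbacabccba')
  18 → (23, 'bbacabccba')
  19 → (4, 'bbacbabcbbcababcababbacabccba')
  20 → (12, 'bbcababcababbacabccba')
  21 → (18, 'bcababbacabccba')
  22 → (13, 'bcababcababbacabccba')
  23 → (10, 'bcbbcababcababbacabccba')
  24 → (28, 'bccba')
  25 → (1, 'caabbacbabcbbcababcababbacabccba')
  26 → (19, 'cababbacabccba')
  27 → (14, 'cababcababbacabccba')
  28 → (26, 'cabccba')
  29 → (30, 'cba')
  30 → (7, 'cbabcbbcababcababbacabccba')
  31 → (11, 'cbbcababcababbacabccba')
  32 → (29, 'ccba')

[32, 2, 20, 15, 22, 3, 17, 9, 27, 0, 25, 6, 31, 21, 16, 8, 24, 5, 23, 4, 12, 18, 13, 10, 28, 1, 19, 14, 26, 30, 7, 11, 29]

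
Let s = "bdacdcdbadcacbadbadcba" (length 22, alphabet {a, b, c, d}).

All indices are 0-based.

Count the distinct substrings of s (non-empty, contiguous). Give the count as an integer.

rank→(start, suffix):
  0 → (21, 'a')
  1 → (11, 'acbadbadcba')
  2 → (2, 'acdcdbadcacbadbadcba')
  3 → (14, 'adbadcba')
  4 → (8, 'adcacbadbadcba')
  5 → (17, 'adcba')
  6 → (20, 'ba')
  7 → (13, 'badbadcba')
  8 → (7, 'badcacbadbadcba')
  9 → (16, 'badcba')
  10 → (0, 'bdacdcdbadcacbadbadcba')
  11 → (10, 'cacbadbadcba')
  12 → (19, 'cba')
  13 → (12, 'cbadbadcba')
  14 → (5, 'cdbadcacbadbadcba')
  15 → (3, 'cdcdbadcacbadbadcba')
  16 → (1, 'dacdcdbadcacbadbadcba')
  17 → (6, 'dbadcacbadbadcba')
  18 → (15, 'dbadcba')
  19 → (9, 'dcacbadbadcba')
  20 → (18, 'dcba')
  21 → (4, 'dcdbadcacbadbadcba')

SA = [21, 11, 2, 14, 8, 17, 20, 13, 7, 16, 0, 10, 19, 12, 5, 3, 1, 6, 15, 9, 18, 4]
[i] adj suffixes → lcp
  [1] 21/11 → 1 ('a')
  [2] 11/2 → 2 ('ac')
  [3] 2/14 → 1 ('a')
  [4] 14/8 → 2 ('ad')
  [5] 8/17 → 3 ('adc')
  [6] 17/20 → 0 ('')
  [7] 20/13 → 2 ('ba')
  [8] 13/7 → 3 ('bad')
  [9] 7/16 → 4 ('badc')
  [10] 16/0 → 1 ('b')
  [11] 0/10 → 0 ('')
  [12] 10/19 → 1 ('c')
  [13] 19/12 → 3 ('cba')
  [14] 12/5 → 1 ('c')
  [15] 5/3 → 2 ('cd')
  [16] 3/1 → 0 ('')
  [17] 1/6 → 1 ('d')
  [18] 6/15 → 5 ('dbadc')
  [19] 15/9 → 1 ('d')
  [20] 9/18 → 2 ('dc')
  [21] 18/4 → 2 ('dc')

n(n+1)/2 = 22·23/2 = 253
Σ LCP = 0 + 1 + 2 + 1 + 2 + 3 + 0 + 2 + 3 + 4 + 1 + 0 + 1 + 3 + 1 + 2 + 0 + 1 + 5 + 1 + 2 + 2 = 37
distinct = 253 − 37 = 216

216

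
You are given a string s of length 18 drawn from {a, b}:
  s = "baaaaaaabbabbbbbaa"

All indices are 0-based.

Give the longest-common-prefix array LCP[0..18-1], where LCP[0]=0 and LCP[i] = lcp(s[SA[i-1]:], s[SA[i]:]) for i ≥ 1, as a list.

sorted suffixes:
  #0 SA[0]=17  'a'
  #1 SA[1]=16  'aa'
  #2 SA[2]=1  'aaaaaaabbabbbbbaa'
  #3 SA[3]=2  'aaaaaabbabbbbbaa'
  #4 SA[4]=3  'aaaaabbabbbbbaa'
  #5 SA[5]=4  'aaaabbabbbbbaa'
  #6 SA[6]=5  'aaabbabbbbbaa'
  #7 SA[7]=6  'aabbabbbbbaa'
  #8 SA[8]=7  'abbabbbbbaa'
  #9 SA[9]=10  'abbbbbaa'
  #10 SA[10]=15  'baa'
  #11 SA[11]=0  'baaaaaaabbabbbbbaa'
  #12 SA[12]=9  'babbbbbaa'
  #13 SA[13]=14  'bbaa'
  #14 SA[14]=8  'bbabbbbbaa'
  #15 SA[15]=13  'bbbaa'
  #16 SA[16]=12  'bbbbaa'
  #17 SA[17]=11  'bbbbbaa'

SA = [17, 16, 1, 2, 3, 4, 5, 6, 7, 10, 15, 0, 9, 14, 8, 13, 12, 11]
rank  pair      lcp
   1  s[17:],s[16:]  1  'a'
   2  s[16:],s[1:]  2  'aa'
   3  s[1:],s[2:]  6  'aaaaaa'
   4  s[2:],s[3:]  5  'aaaaa'
   5  s[3:],s[4:]  4  'aaaa'
   6  s[4:],s[5:]  3  'aaa'
   7  s[5:],s[6:]  2  'aa'
   8  s[6:],s[7:]  1  'a'
   9  s[7:],s[10:]  3  'abb'
  10  s[10:],s[15:]  0  ''
  11  s[15:],s[0:]  3  'baa'
  12  s[0:],s[9:]  2  'ba'
  13  s[9:],s[14:]  1  'b'
  14  s[14:],s[8:]  3  'bba'
  15  s[8:],s[13:]  2  'bb'
  16  s[13:],s[12:]  3  'bbb'
  17  s[12:],s[11:]  4  'bbbb'

[0, 1, 2, 6, 5, 4, 3, 2, 1, 3, 0, 3, 2, 1, 3, 2, 3, 4]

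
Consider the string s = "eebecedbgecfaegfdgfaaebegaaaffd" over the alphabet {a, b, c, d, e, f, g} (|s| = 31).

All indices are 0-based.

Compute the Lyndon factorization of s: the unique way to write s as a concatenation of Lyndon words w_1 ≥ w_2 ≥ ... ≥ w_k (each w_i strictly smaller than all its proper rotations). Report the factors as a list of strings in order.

["e", "e", "becedbgecf", "aegfdgf", "aaebeg", "aaaffd"]

emit factor 1: 'e' (i=0, period=1)
emit factor 2: 'e' (i=1, period=1)
emit factor 3: 'becedbgecf' (i=2, period=10)
emit factor 4: 'aegfdgf' (i=12, period=7)
emit factor 5: 'aaebeg' (i=19, period=6)
emit factor 6: 'aaaffd' (i=25, period=6)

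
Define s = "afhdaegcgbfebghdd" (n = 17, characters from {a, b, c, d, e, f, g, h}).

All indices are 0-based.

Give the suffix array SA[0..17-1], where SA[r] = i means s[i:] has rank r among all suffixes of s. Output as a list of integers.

rank→(start, suffix):
  0 → (4, 'aegcgbfebghdd')
  1 → (0, 'afhdaegcgbfebghdd')
  2 → (9, 'bfebghdd')
  3 → (12, 'bghdd')
  4 → (7, 'cgbfebghdd')
  5 → (16, 'd')
  6 → (3, 'daegcgbfebghdd')
  7 → (15, 'dd')
  8 → (11, 'ebghdd')
  9 → (5, 'egcgbfebghdd')
  10 → (10, 'febghdd')
  11 → (1, 'fhdaegcgbfebghdd')
  12 → (8, 'gbfebghdd')
  13 → (6, 'gcgbfebghdd')
  14 → (13, 'ghdd')
  15 → (2, 'hdaegcgbfebghdd')
  16 → (14, 'hdd')

[4, 0, 9, 12, 7, 16, 3, 15, 11, 5, 10, 1, 8, 6, 13, 2, 14]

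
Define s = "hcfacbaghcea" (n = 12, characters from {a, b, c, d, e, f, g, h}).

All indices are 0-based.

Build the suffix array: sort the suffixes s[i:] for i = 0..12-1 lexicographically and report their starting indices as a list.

[11, 3, 6, 5, 4, 9, 1, 10, 2, 7, 8, 0]

sorted suffixes:
  #0 SA[0]=11  'a'
  #1 SA[1]=3  'acbaghcea'
  #2 SA[2]=6  'aghcea'
  #3 SA[3]=5  'baghcea'
  #4 SA[4]=4  'cbaghcea'
  #5 SA[5]=9  'cea'
  #6 SA[6]=1  'cfacbaghcea'
  #7 SA[7]=10  'ea'
  #8 SA[8]=2  'facbaghcea'
  #9 SA[9]=7  'ghcea'
  #10 SA[10]=8  'hcea'
  #11 SA[11]=0  'hcfacbaghcea'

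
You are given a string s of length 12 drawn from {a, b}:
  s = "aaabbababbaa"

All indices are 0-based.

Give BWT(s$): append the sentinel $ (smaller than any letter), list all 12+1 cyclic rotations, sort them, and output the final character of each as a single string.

rank  rotation       last
    0  $aaabbababbaa  a
    1  a$aaabbababba  a
    2  aa$aaabbababb  b
    3  aaabbababbaa$  $
    4  aabbababbaa$a  a
    5  ababbaa$aaabb  b
    6  abbaa$aaabbab  b
    7  abbababbaa$aa  a
    8  baa$aaabbabab  b
    9  bababbaa$aaab  b
   10  babbaa$aaabba  a
   11  bbaa$aaabbaba  a
   12  bbababbaa$aaa  a

aab$abbabbaaa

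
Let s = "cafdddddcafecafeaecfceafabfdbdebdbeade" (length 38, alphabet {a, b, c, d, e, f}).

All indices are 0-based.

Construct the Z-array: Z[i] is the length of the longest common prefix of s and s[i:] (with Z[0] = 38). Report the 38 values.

[38, 0, 0, 0, 0, 0, 0, 0, 3, 0, 0, 0, 3, 0, 0, 0, 0, 0, 1, 0, 1, 0, 0, 0, 0, 0, 0, 0, 0, 0, 0, 0, 0, 0, 0, 0, 0, 0]

Z[0]=38
i=1: i≥r, start 0; Z[1]=0
i=2: i≥r, start 0; Z[2]=0
i=3: i≥r, start 0; Z[3]=0
i=4: i≥r, start 0; Z[4]=0
i=5: i≥r, start 0; Z[5]=0
i=6: i≥r, start 0; Z[6]=0
i=7: i≥r, start 0; Z[7]=0
i=8: i≥r, start 0; Z[8]=3 extend→box=[8,11)
i=9: min(r-i=2, Z[1]=0)=0; Z[9]=0
i=10: min(r-i=1, Z[2]=0)=0; Z[10]=0
i=11: i≥r, start 0; Z[11]=0
i=12: i≥r, start 0; Z[12]=3 extend→box=[12,15)
i=13: min(r-i=2, Z[1]=0)=0; Z[13]=0
i=14: min(r-i=1, Z[2]=0)=0; Z[14]=0
i=15: i≥r, start 0; Z[15]=0
i=16: i≥r, start 0; Z[16]=0
i=17: i≥r, start 0; Z[17]=0
i=18: i≥r, start 0; Z[18]=1 extend→box=[18,19)
i=19: i≥r, start 0; Z[19]=0
i=20: i≥r, start 0; Z[20]=1 extend→box=[20,21)
i=21: i≥r, start 0; Z[21]=0
i=22: i≥r, start 0; Z[22]=0
i=23: i≥r, start 0; Z[23]=0
i=24: i≥r, start 0; Z[24]=0
i=25: i≥r, start 0; Z[25]=0
i=26: i≥r, start 0; Z[26]=0
i=27: i≥r, start 0; Z[27]=0
i=28: i≥r, start 0; Z[28]=0
i=29: i≥r, start 0; Z[29]=0
i=30: i≥r, start 0; Z[30]=0
i=31: i≥r, start 0; Z[31]=0
i=32: i≥r, start 0; Z[32]=0
i=33: i≥r, start 0; Z[33]=0
i=34: i≥r, start 0; Z[34]=0
i=35: i≥r, start 0; Z[35]=0
i=36: i≥r, start 0; Z[36]=0
i=37: i≥r, start 0; Z[37]=0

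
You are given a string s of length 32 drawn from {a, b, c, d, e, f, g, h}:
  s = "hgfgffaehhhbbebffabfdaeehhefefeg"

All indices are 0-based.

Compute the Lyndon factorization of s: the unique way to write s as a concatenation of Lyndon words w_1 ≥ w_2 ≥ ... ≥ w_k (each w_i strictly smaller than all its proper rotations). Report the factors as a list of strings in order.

["h", "g", "fg", "f", "f", "aehhhbbebff", "abfdaeehhefefeg"]

emit factor 1: 'h' (i=0, period=1)
emit factor 2: 'g' (i=1, period=1)
emit factor 3: 'fg' (i=2, period=2)
emit factor 4: 'f' (i=4, period=1)
emit factor 5: 'f' (i=5, period=1)
emit factor 6: 'aehhhbbebff' (i=6, period=11)
emit factor 7: 'abfdaeehhefefeg' (i=17, period=15)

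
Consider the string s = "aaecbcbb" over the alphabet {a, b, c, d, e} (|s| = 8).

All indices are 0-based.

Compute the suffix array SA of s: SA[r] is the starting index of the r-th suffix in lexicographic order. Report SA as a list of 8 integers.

[0, 1, 7, 6, 4, 5, 3, 2]

sorted suffixes:
  #0 SA[0]=0  'aaecbcbb'
  #1 SA[1]=1  'aecbcbb'
  #2 SA[2]=7  'b'
  #3 SA[3]=6  'bb'
  #4 SA[4]=4  'bcbb'
  #5 SA[5]=5  'cbb'
  #6 SA[6]=3  'cbcbb'
  #7 SA[7]=2  'ecbcbb'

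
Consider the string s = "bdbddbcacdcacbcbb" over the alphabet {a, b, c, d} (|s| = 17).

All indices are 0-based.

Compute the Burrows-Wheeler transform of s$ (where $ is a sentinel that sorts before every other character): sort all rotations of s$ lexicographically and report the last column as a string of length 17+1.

rank  rotation            last
    0  $bdbddbcacdcacbcbb  b
    1  acbcbb$bdbddbcacdc  c
    2  acdcacbcbb$bdbddbc  c
    3  b$bdbddbcacdcacbcb  b
    4  bb$bdbddbcacdcacbc  c
    5  bcacdcacbcbb$bdbdd  d
    6  bcbb$bdbddbcacdcac  c
    7  bdbddbcacdcacbcbb$  $
    8  bddbcacdcacbcbb$bd  d
    9  cacbcbb$bdbddbcacd  d
   10  cacdcacbcbb$bdbddb  b
   11  cbb$bdbddbcacdcacb  b
   12  cbcbb$bdbddbcacdca  a
   13  cdcacbcbb$bdbddbca  a
   14  dbcacdcacbcbb$bdbd  d
   15  dbddbcacdcacbcbb$b  b
   16  dcacbcbb$bdbddbcac  c
   17  ddbcacdcacbcbb$bdb  b

bccbcdc$ddbbaadbcb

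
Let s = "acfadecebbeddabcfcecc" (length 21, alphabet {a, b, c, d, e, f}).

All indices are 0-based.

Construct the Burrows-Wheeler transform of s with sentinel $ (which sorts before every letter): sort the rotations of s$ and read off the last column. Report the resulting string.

cd$feabceefabdeaccdbcc

rank  rotation                last
    0  $acfadecebbeddabcfcecc  c
    1  abcfcecc$acfadecebbedd  d
    2  acfadecebbeddabcfcecc$  $
    3  adecebbeddabcfcecc$acf  f
    4  bbeddabcfcecc$acfadece  e
    5  bcfcecc$acfadecebbedda  a
    6  beddabcfcecc$acfadeceb  b
    7  c$acfadecebbeddabcfcec  c
    8  cc$acfadecebbeddabcfce  e
    9  cebbeddabcfcecc$acfade  e
   10  cecc$acfadecebbeddabcf  f
   11  cfadecebbeddabcfcecc$a  a
   12  cfcecc$acfadecebbeddab  b
   13  dabcfcecc$acfadecebbed  d
   14  ddabcfcecc$acfadecebbe  e
   15  decebbeddabcfcecc$acfa  a
   16  ebbeddabcfcecc$acfadec  c
   17  ecc$acfadecebbeddabcfc  c
   18  ecebbeddabcfcecc$acfad  d
   19  eddabcfcecc$acfadecebb  b
   20  fadecebbeddabcfcecc$ac  c
   21  fcecc$acfadecebbeddabc  c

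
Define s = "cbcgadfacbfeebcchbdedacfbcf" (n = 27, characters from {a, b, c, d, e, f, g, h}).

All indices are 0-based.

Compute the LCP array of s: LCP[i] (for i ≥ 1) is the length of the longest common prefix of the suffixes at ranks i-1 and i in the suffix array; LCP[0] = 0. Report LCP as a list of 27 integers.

[0, 2, 1, 0, 2, 2, 1, 1, 0, 2, 1, 1, 2, 1, 1, 0, 1, 1, 0, 1, 1, 0, 1, 1, 1, 0, 0]

rank | idx | suffix
   0 |   7 | acbfeebcchbdedacfbcf
   1 |  21 | acfbcf
   2 |   4 | adfacbfeebcchbdedacfbcf
   3 |  13 | bcchbdedacfbcf
   4 |  24 | bcf
   5 |   1 | bcgadfacbfeebcchbdedacfbcf
   6 |  17 | bdedacfbcf
   7 |   9 | bfeebcchbdedacfbcf
   8 |   0 | cbcgadfacbfeebcchbdedacfbcf
   9 |   8 | cbfeebcchbdedacfbcf
  10 |  14 | cchbdedacfbcf
  11 |  25 | cf
  12 |  22 | cfbcf
  13 |   2 | cgadfacbfeebcchbdedacfbcf
  14 |  15 | chbdedacfbcf
  15 |  20 | dacfbcf
  16 |  18 | dedacfbcf
  17 |   5 | dfacbfeebcchbdedacfbcf
  18 |  12 | ebcchbdedacfbcf
  19 |  19 | edacfbcf
  20 |  11 | eebcchbdedacfbcf
  21 |  26 | f
  22 |   6 | facbfeebcchbdedacfbcf
  23 |  23 | fbcf
  24 |  10 | feebcchbdedacfbcf
  25 |   3 | gadfacbfeebcchbdedacfbcf
  26 |  16 | hbdedacfbcf

SA = [7, 21, 4, 13, 24, 1, 17, 9, 0, 8, 14, 25, 22, 2, 15, 20, 18, 5, 12, 19, 11, 26, 6, 23, 10, 3, 16]
i: (SA[i-1],SA[i]) lcp shared
  1: (7,21) 2 'ac'
  2: (21,4) 1 'a'
  3: (4,13) 0 ''
  4: (13,24) 2 'bc'
  5: (24,1) 2 'bc'
  6: (1,17) 1 'b'
  7: (17,9) 1 'b'
  8: (9,0) 0 ''
  9: (0,8) 2 'cb'
  10: (8,14) 1 'c'
  11: (14,25) 1 'c'
  12: (25,22) 2 'cf'
  13: (22,2) 1 'c'
  14: (2,15) 1 'c'
  15: (15,20) 0 ''
  16: (20,18) 1 'd'
  17: (18,5) 1 'd'
  18: (5,12) 0 ''
  19: (12,19) 1 'e'
  20: (19,11) 1 'e'
  21: (11,26) 0 ''
  22: (26,6) 1 'f'
  23: (6,23) 1 'f'
  24: (23,10) 1 'f'
  25: (10,3) 0 ''
  26: (3,16) 0 ''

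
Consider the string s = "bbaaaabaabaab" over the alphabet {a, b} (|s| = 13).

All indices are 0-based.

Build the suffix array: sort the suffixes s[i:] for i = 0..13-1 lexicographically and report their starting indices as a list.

sorted suffixes:
  #0 SA[0]=2  'aaaabaabaab'
  #1 SA[1]=3  'aaabaabaab'
  #2 SA[2]=10  'aab'
  #3 SA[3]=7  'aabaab'
  #4 SA[4]=4  'aabaabaab'
  #5 SA[5]=11  'ab'
  #6 SA[6]=8  'abaab'
  #7 SA[7]=5  'abaabaab'
  #8 SA[8]=12  'b'
  #9 SA[9]=1  'baaaabaabaab'
  #10 SA[10]=9  'baab'
  #11 SA[11]=6  'baabaab'
  #12 SA[12]=0  'bbaaaabaabaab'

[2, 3, 10, 7, 4, 11, 8, 5, 12, 1, 9, 6, 0]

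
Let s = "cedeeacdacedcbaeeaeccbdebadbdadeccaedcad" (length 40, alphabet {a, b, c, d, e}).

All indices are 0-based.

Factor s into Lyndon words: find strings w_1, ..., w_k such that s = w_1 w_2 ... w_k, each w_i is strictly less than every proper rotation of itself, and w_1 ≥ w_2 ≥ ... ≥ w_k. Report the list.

emit factor 1: 'cedee' (i=0, period=5)
emit factor 2: 'acdacedcbaeeaeccbdebadbdadeccaedcad' (i=5, period=35)

["cedee", "acdacedcbaeeaeccbdebadbdadeccaedcad"]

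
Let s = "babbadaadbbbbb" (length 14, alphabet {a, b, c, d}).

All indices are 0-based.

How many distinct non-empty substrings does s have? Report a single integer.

sorted suffixes:
  #0 SA[0]=6  'aadbbbbb'
  #1 SA[1]=1  'abbadaadbbbbb'
  #2 SA[2]=4  'adaadbbbbb'
  #3 SA[3]=7  'adbbbbb'
  #4 SA[4]=13  'b'
  #5 SA[5]=0  'babbadaadbbbbb'
  #6 SA[6]=3  'badaadbbbbb'
  #7 SA[7]=12  'bb'
  #8 SA[8]=2  'bbadaadbbbbb'
  #9 SA[9]=11  'bbb'
  #10 SA[10]=10  'bbbb'
  #11 SA[11]=9  'bbbbb'
  #12 SA[12]=5  'daadbbbbb'
  #13 SA[13]=8  'dbbbbb'

SA = [6, 1, 4, 7, 13, 0, 3, 12, 2, 11, 10, 9, 5, 8]
[i] adj suffixes → lcp
  [1] 6/1 → 1 ('a')
  [2] 1/4 → 1 ('a')
  [3] 4/7 → 2 ('ad')
  [4] 7/13 → 0 ('')
  [5] 13/0 → 1 ('b')
  [6] 0/3 → 2 ('ba')
  [7] 3/12 → 1 ('b')
  [8] 12/2 → 2 ('bb')
  [9] 2/11 → 2 ('bb')
  [10] 11/10 → 3 ('bbb')
  [11] 10/9 → 4 ('bbbb')
  [12] 9/5 → 0 ('')
  [13] 5/8 → 1 ('d')

n(n+1)/2 = 14·15/2 = 105
Σ LCP = 0 + 1 + 1 + 2 + 0 + 1 + 2 + 1 + 2 + 2 + 3 + 4 + 0 + 1 = 20
distinct = 105 − 20 = 85

85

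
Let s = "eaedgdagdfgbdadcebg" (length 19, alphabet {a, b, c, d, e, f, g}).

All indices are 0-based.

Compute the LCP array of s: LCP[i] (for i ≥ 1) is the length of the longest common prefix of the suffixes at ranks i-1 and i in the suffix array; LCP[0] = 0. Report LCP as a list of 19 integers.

[0, 1, 1, 0, 1, 0, 0, 2, 1, 1, 1, 0, 1, 1, 0, 0, 1, 1, 2]

rank→(start, suffix):
  0 → (13, 'adcebg')
  1 → (1, 'aedgdagdfgbdadcebg')
  2 → (6, 'agdfgbdadcebg')
  3 → (11, 'bdadcebg')
  4 → (17, 'bg')
  5 → (15, 'cebg')
  6 → (12, 'dadcebg')
  7 → (5, 'dagdfgbdadcebg')
  8 → (14, 'dcebg')
  9 → (8, 'dfgbdadcebg')
  10 → (3, 'dgdagdfgbdadcebg')
  11 → (0, 'eaedgdagdfgbdadcebg')
  12 → (16, 'ebg')
  13 → (2, 'edgdagdfgbdadcebg')
  14 → (9, 'fgbdadcebg')
  15 → (18, 'g')
  16 → (10, 'gbdadcebg')
  17 → (4, 'gdagdfgbdadcebg')
  18 → (7, 'gdfgbdadcebg')

SA = [13, 1, 6, 11, 17, 15, 12, 5, 14, 8, 3, 0, 16, 2, 9, 18, 10, 4, 7]
i: (SA[i-1],SA[i]) lcp shared
  1: (13,1) 1 'a'
  2: (1,6) 1 'a'
  3: (6,11) 0 ''
  4: (11,17) 1 'b'
  5: (17,15) 0 ''
  6: (15,12) 0 ''
  7: (12,5) 2 'da'
  8: (5,14) 1 'd'
  9: (14,8) 1 'd'
  10: (8,3) 1 'd'
  11: (3,0) 0 ''
  12: (0,16) 1 'e'
  13: (16,2) 1 'e'
  14: (2,9) 0 ''
  15: (9,18) 0 ''
  16: (18,10) 1 'g'
  17: (10,4) 1 'g'
  18: (4,7) 2 'gd'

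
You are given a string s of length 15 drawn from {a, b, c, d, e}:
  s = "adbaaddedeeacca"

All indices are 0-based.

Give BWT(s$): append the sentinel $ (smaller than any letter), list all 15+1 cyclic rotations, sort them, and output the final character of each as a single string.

rank  rotation          last
    0  $adbaaddedeeacca  a
    1  a$adbaaddedeeacc  c
    2  aaddedeeacca$adb  b
    3  acca$adbaaddedee  e
    4  adbaaddedeeacca$  $
    5  addedeeacca$adba  a
    6  baaddedeeacca$ad  d
    7  ca$adbaaddedeeac  c
    8  cca$adbaaddedeea  a
    9  dbaaddedeeacca$a  a
   10  ddedeeacca$adbaa  a
   11  dedeeacca$adbaad  d
   12  deeacca$adbaadde  e
   13  eacca$adbaaddede  e
   14  edeeacca$adbaadd  d
   15  eeacca$adbaadded  d

acbe$adcaaadeedd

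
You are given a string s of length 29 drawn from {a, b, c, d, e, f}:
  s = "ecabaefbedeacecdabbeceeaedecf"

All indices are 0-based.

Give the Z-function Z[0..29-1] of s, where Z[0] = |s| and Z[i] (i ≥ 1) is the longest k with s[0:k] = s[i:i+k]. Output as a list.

[29, 0, 0, 0, 0, 1, 0, 0, 1, 0, 1, 0, 0, 2, 0, 0, 0, 0, 0, 2, 0, 1, 1, 0, 1, 0, 2, 0, 0]

Z[0]=29
i=1: fresh scan; Z[1]=0
i=2: fresh scan; Z[2]=0
i=3: fresh scan; Z[3]=0
i=4: fresh scan; Z[4]=0
i=5: fresh scan; Z[5]=1 grow→box=[5,6)
i=6: fresh scan; Z[6]=0
i=7: fresh scan; Z[7]=0
i=8: fresh scan; Z[8]=1 grow→box=[8,9)
i=9: fresh scan; Z[9]=0
i=10: fresh scan; Z[10]=1 grow→box=[10,11)
i=11: fresh scan; Z[11]=0
i=12: fresh scan; Z[12]=0
i=13: fresh scan; Z[13]=2 grow→box=[13,15)
i=14: min(r-i=1, Z[1]=0)=0; Z[14]=0
i=15: fresh scan; Z[15]=0
i=16: fresh scan; Z[16]=0
i=17: fresh scan; Z[17]=0
i=18: fresh scan; Z[18]=0
i=19: fresh scan; Z[19]=2 grow→box=[19,21)
i=20: min(r-i=1, Z[1]=0)=0; Z[20]=0
i=21: fresh scan; Z[21]=1 grow→box=[21,22)
i=22: fresh scan; Z[22]=1 grow→box=[22,23)
i=23: fresh scan; Z[23]=0
i=24: fresh scan; Z[24]=1 grow→box=[24,25)
i=25: fresh scan; Z[25]=0
i=26: fresh scan; Z[26]=2 grow→box=[26,28)
i=27: min(r-i=1, Z[1]=0)=0; Z[27]=0
i=28: fresh scan; Z[28]=0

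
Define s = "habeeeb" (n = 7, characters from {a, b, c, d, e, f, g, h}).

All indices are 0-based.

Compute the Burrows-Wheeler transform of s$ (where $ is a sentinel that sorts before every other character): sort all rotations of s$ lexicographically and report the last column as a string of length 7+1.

bheaeeb$

rank  rotation  last
    0  $habeeeb  b
    1  abeeeb$h  h
    2  b$habeee  e
    3  beeeb$ha  a
    4  eb$habee  e
    5  eeb$habe  e
    6  eeeb$hab  b
    7  habeeeb$  $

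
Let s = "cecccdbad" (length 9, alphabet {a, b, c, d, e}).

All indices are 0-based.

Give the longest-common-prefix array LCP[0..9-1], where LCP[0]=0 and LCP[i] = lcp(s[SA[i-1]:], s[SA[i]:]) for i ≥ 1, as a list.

[0, 0, 0, 2, 1, 1, 0, 1, 0]

rank | idx | suffix
   0 |   7 | ad
   1 |   6 | bad
   2 |   2 | cccdbad
   3 |   3 | ccdbad
   4 |   4 | cdbad
   5 |   0 | cecccdbad
   6 |   8 | d
   7 |   5 | dbad
   8 |   1 | ecccdbad

SA = [7, 6, 2, 3, 4, 0, 8, 5, 1]
i: (SA[i-1],SA[i]) lcp shared
  1: (7,6) 0 ''
  2: (6,2) 0 ''
  3: (2,3) 2 'cc'
  4: (3,4) 1 'c'
  5: (4,0) 1 'c'
  6: (0,8) 0 ''
  7: (8,5) 1 'd'
  8: (5,1) 0 ''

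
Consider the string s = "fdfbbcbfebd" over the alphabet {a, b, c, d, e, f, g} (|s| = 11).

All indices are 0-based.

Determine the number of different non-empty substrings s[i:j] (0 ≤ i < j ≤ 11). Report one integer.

rank | idx | suffix
   0 |   3 | bbcbfebd
   1 |   4 | bcbfebd
   2 |   9 | bd
   3 |   6 | bfebd
   4 |   5 | cbfebd
   5 |  10 | d
   6 |   1 | dfbbcbfebd
   7 |   8 | ebd
   8 |   2 | fbbcbfebd
   9 |   0 | fdfbbcbfebd
  10 |   7 | febd

SA = [3, 4, 9, 6, 5, 10, 1, 8, 2, 0, 7]
[i] adj suffixes → lcp
  [1] 3/4 → 1 ('b')
  [2] 4/9 → 1 ('b')
  [3] 9/6 → 1 ('b')
  [4] 6/5 → 0 ('')
  [5] 5/10 → 0 ('')
  [6] 10/1 → 1 ('d')
  [7] 1/8 → 0 ('')
  [8] 8/2 → 0 ('')
  [9] 2/0 → 1 ('f')
  [10] 0/7 → 1 ('f')

n(n+1)/2 = 11·12/2 = 66
Σ LCP = 0 + 1 + 1 + 1 + 0 + 0 + 1 + 0 + 0 + 1 + 1 = 6
distinct = 66 − 6 = 60

60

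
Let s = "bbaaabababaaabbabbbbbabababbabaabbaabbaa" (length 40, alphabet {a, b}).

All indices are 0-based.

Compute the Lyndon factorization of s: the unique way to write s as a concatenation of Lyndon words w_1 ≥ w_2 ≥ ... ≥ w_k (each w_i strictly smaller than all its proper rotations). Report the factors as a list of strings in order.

["b", "b", "aaabababaaabbabbbbbabababbabaabbaabb", "a", "a"]

emit factor 1: 'b' (i=0, period=1)
emit factor 2: 'b' (i=1, period=1)
emit factor 3: 'aaabababaaabbabbbbbabababbabaabbaabb' (i=2, period=36)
emit factor 4: 'a' (i=38, period=1)
emit factor 5: 'a' (i=39, period=1)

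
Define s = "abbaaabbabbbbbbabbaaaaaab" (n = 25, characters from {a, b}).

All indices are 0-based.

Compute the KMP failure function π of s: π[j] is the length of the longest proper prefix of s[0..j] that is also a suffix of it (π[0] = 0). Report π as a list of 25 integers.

π[0] = 0
j=1 s[j]='b': π[1]=0 (border '')
j=2 s[j]='b': π[2]=0 (border '')
j=3 s[j]='a': π[3]=1 (border 'a')
j=4 s[j]='a': k: 1→0; π[4]=1 (border 'a')
j=5 s[j]='a': k: 1→0; π[5]=1 (border 'a')
j=6 s[j]='b': π[6]=2 (border 'ab')
j=7 s[j]='b': π[7]=3 (border 'abb')
j=8 s[j]='a': π[8]=4 (border 'abba')
j=9 s[j]='b': k: 4→1; π[9]=2 (border 'ab')
j=10 s[j]='b': π[10]=3 (border 'abb')
j=11 s[j]='b': k: 3→0; π[11]=0 (border '')
j=12 s[j]='b': π[12]=0 (border '')
j=13 s[j]='b': π[13]=0 (border '')
j=14 s[j]='b': π[14]=0 (border '')
j=15 s[j]='a': π[15]=1 (border 'a')
j=16 s[j]='b': π[16]=2 (border 'ab')
j=17 s[j]='b': π[17]=3 (border 'abb')
j=18 s[j]='a': π[18]=4 (border 'abba')
j=19 s[j]='a': π[19]=5 (border 'abbaa')
j=20 s[j]='a': π[20]=6 (border 'abbaaa')
j=21 s[j]='a': k: 6→1→0; π[21]=1 (border 'a')
j=22 s[j]='a': k: 1→0; π[22]=1 (border 'a')
j=23 s[j]='a': k: 1→0; π[23]=1 (border 'a')
j=24 s[j]='b': π[24]=2 (border 'ab')

[0, 0, 0, 1, 1, 1, 2, 3, 4, 2, 3, 0, 0, 0, 0, 1, 2, 3, 4, 5, 6, 1, 1, 1, 2]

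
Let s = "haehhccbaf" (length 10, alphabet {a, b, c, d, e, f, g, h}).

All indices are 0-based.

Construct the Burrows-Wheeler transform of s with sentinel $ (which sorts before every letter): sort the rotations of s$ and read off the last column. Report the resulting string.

fhbcchaa$he

rank  rotation     last
    0  $haehhccbaf  f
    1  aehhccbaf$h  h
    2  af$haehhccb  b
    3  baf$haehhcc  c
    4  cbaf$haehhc  c
    5  ccbaf$haehh  h
    6  ehhccbaf$ha  a
    7  f$haehhccba  a
    8  haehhccbaf$  $
    9  hccbaf$haeh  h
   10  hhccbaf$hae  e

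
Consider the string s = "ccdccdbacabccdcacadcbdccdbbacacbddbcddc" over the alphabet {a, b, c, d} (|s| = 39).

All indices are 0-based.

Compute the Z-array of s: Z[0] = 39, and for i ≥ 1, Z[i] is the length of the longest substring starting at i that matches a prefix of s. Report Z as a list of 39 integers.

[39, 1, 0, 3, 1, 0, 0, 0, 1, 0, 0, 4, 1, 0, 1, 0, 1, 0, 0, 1, 0, 0, 3, 1, 0, 0, 0, 0, 1, 0, 1, 0, 0, 0, 0, 1, 0, 0, 1]

Z[0]=39
i=1: outside box; Z[1]=1 grow→box=[1,2)
i=2: outside box; Z[2]=0
i=3: outside box; Z[3]=3 grow→box=[3,6)
i=4: min(r-i=2, Z[1]=1)=1; Z[4]=1
i=5: min(r-i=1, Z[2]=0)=0; Z[5]=0
i=6: outside box; Z[6]=0
i=7: outside box; Z[7]=0
i=8: outside box; Z[8]=1 grow→box=[8,9)
i=9: outside box; Z[9]=0
i=10: outside box; Z[10]=0
i=11: outside box; Z[11]=4 grow→box=[11,15)
i=12: min(r-i=3, Z[1]=1)=1; Z[12]=1
i=13: min(r-i=2, Z[2]=0)=0; Z[13]=0
i=14: min(r-i=1, Z[3]=3)=1; Z[14]=1
i=15: outside box; Z[15]=0
i=16: outside box; Z[16]=1 grow→box=[16,17)
i=17: outside box; Z[17]=0
i=18: outside box; Z[18]=0
i=19: outside box; Z[19]=1 grow→box=[19,20)
i=20: outside box; Z[20]=0
i=21: outside box; Z[21]=0
i=22: outside box; Z[22]=3 grow→box=[22,25)
i=23: min(r-i=2, Z[1]=1)=1; Z[23]=1
i=24: min(r-i=1, Z[2]=0)=0; Z[24]=0
i=25: outside box; Z[25]=0
i=26: outside box; Z[26]=0
i=27: outside box; Z[27]=0
i=28: outside box; Z[28]=1 grow→box=[28,29)
i=29: outside box; Z[29]=0
i=30: outside box; Z[30]=1 grow→box=[30,31)
i=31: outside box; Z[31]=0
i=32: outside box; Z[32]=0
i=33: outside box; Z[33]=0
i=34: outside box; Z[34]=0
i=35: outside box; Z[35]=1 grow→box=[35,36)
i=36: outside box; Z[36]=0
i=37: outside box; Z[37]=0
i=38: outside box; Z[38]=1 grow→box=[38,39)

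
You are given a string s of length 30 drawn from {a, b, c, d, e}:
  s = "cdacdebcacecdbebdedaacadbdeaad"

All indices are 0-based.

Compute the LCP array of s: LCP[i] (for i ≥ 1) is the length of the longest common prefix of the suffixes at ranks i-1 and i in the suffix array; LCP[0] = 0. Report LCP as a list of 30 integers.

sorted suffixes:
  #0 SA[0]=19  'aacadbdeaad'
  #1 SA[1]=27  'aad'
  #2 SA[2]=20  'acadbdeaad'
  #3 SA[3]=2  'acdebcacecdbebdedaacadbdeaad'
  #4 SA[4]=8  'acecdbebdedaacadbdeaad'
  #5 SA[5]=28  'ad'
  #6 SA[6]=22  'adbdeaad'
  #7 SA[7]=6  'bcacecdbebdedaacadbdeaad'
  #8 SA[8]=24  'bdeaad'
  #9 SA[9]=15  'bdedaacadbdeaad'
  #10 SA[10]=13  'bebdedaacadbdeaad'
  #11 SA[11]=7  'cacecdbebdedaacadbdeaad'
  #12 SA[12]=21  'cadbdeaad'
  #13 SA[13]=0  'cdacdebcacecdbebdedaacadbdeaad'
  #14 SA[14]=11  'cdbebdedaacadbdeaad'
  #15 SA[15]=3  'cdebcacecdbebdedaacadbdeaad'
  #16 SA[16]=9  'cecdbebdedaacadbdeaad'
  #17 SA[17]=29  'd'
  #18 SA[18]=18  'daacadbdeaad'
  #19 SA[19]=1  'dacdebcacecdbebdedaacadbdeaad'
  #20 SA[20]=23  'dbdeaad'
  #21 SA[21]=12  'dbebdedaacadbdeaad'
  #22 SA[22]=25  'deaad'
  #23 SA[23]=4  'debcacecdbebdedaacadbdeaad'
  #24 SA[24]=16  'dedaacadbdeaad'
  #25 SA[25]=26  'eaad'
  #26 SA[26]=5  'ebcacecdbebdedaacadbdeaad'
  #27 SA[27]=14  'ebdedaacadbdeaad'
  #28 SA[28]=10  'ecdbebdedaacadbdeaad'
  #29 SA[29]=17  'edaacadbdeaad'

SA = [19, 27, 20, 2, 8, 28, 22, 6, 24, 15, 13, 7, 21, 0, 11, 3, 9, 29, 18, 1, 23, 12, 25, 4, 16, 26, 5, 14, 10, 17]
rank  pair      lcp
   1  s[19:],s[27:]  2  'aa'
   2  s[27:],s[20:]  1  'a'
   3  s[20:],s[2:]  2  'ac'
   4  s[2:],s[8:]  2  'ac'
   5  s[8:],s[28:]  1  'a'
   6  s[28:],s[22:]  2  'ad'
   7  s[22:],s[6:]  0  ''
   8  s[6:],s[24:]  1  'b'
   9  s[24:],s[15:]  3  'bde'
  10  s[15:],s[13:]  1  'b'
  11  s[13:],s[7:]  0  ''
  12  s[7:],s[21:]  2  'ca'
  13  s[21:],s[0:]  1  'c'
  14  s[0:],s[11:]  2  'cd'
  15  s[11:],s[3:]  2  'cd'
  16  s[3:],s[9:]  1  'c'
  17  s[9:],s[29:]  0  ''
  18  s[29:],s[18:]  1  'd'
  19  s[18:],s[1:]  2  'da'
  20  s[1:],s[23:]  1  'd'
  21  s[23:],s[12:]  2  'db'
  22  s[12:],s[25:]  1  'd'
  23  s[25:],s[4:]  2  'de'
  24  s[4:],s[16:]  2  'de'
  25  s[16:],s[26:]  0  ''
  26  s[26:],s[5:]  1  'e'
  27  s[5:],s[14:]  2  'eb'
  28  s[14:],s[10:]  1  'e'
  29  s[10:],s[17:]  1  'e'

[0, 2, 1, 2, 2, 1, 2, 0, 1, 3, 1, 0, 2, 1, 2, 2, 1, 0, 1, 2, 1, 2, 1, 2, 2, 0, 1, 2, 1, 1]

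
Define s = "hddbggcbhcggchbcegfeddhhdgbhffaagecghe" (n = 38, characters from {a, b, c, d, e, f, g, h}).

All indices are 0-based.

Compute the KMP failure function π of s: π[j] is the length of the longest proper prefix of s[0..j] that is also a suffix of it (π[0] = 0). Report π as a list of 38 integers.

π[0] = 0
j=1 s[j]='d': π[1]=0 (border '')
j=2 s[j]='d': π[2]=0 (border '')
j=3 s[j]='b': π[3]=0 (border '')
j=4 s[j]='g': π[4]=0 (border '')
j=5 s[j]='g': π[5]=0 (border '')
j=6 s[j]='c': π[6]=0 (border '')
j=7 s[j]='b': π[7]=0 (border '')
j=8 s[j]='h': π[8]=1 (border 'h')
j=9 s[j]='c': k: 1→0; π[9]=0 (border '')
j=10 s[j]='g': π[10]=0 (border '')
j=11 s[j]='g': π[11]=0 (border '')
j=12 s[j]='c': π[12]=0 (border '')
j=13 s[j]='h': π[13]=1 (border 'h')
j=14 s[j]='b': k: 1→0; π[14]=0 (border '')
j=15 s[j]='c': π[15]=0 (border '')
j=16 s[j]='e': π[16]=0 (border '')
j=17 s[j]='g': π[17]=0 (border '')
j=18 s[j]='f': π[18]=0 (border '')
j=19 s[j]='e': π[19]=0 (border '')
j=20 s[j]='d': π[20]=0 (border '')
j=21 s[j]='d': π[21]=0 (border '')
j=22 s[j]='h': π[22]=1 (border 'h')
j=23 s[j]='h': k: 1→0; π[23]=1 (border 'h')
j=24 s[j]='d': π[24]=2 (border 'hd')
j=25 s[j]='g': k: 2→0; π[25]=0 (border '')
j=26 s[j]='b': π[26]=0 (border '')
j=27 s[j]='h': π[27]=1 (border 'h')
j=28 s[j]='f': k: 1→0; π[28]=0 (border '')
j=29 s[j]='f': π[29]=0 (border '')
j=30 s[j]='a': π[30]=0 (border '')
j=31 s[j]='a': π[31]=0 (border '')
j=32 s[j]='g': π[32]=0 (border '')
j=33 s[j]='e': π[33]=0 (border '')
j=34 s[j]='c': π[34]=0 (border '')
j=35 s[j]='g': π[35]=0 (border '')
j=36 s[j]='h': π[36]=1 (border 'h')
j=37 s[j]='e': k: 1→0; π[37]=0 (border '')

[0, 0, 0, 0, 0, 0, 0, 0, 1, 0, 0, 0, 0, 1, 0, 0, 0, 0, 0, 0, 0, 0, 1, 1, 2, 0, 0, 1, 0, 0, 0, 0, 0, 0, 0, 0, 1, 0]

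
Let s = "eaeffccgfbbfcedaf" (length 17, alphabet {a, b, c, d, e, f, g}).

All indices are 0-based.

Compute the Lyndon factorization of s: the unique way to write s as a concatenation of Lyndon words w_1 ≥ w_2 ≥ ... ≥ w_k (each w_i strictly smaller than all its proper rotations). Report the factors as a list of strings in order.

emit factor 1: 'e' (i=0, period=1)
emit factor 2: 'aeffccgfbbfcedaf' (i=1, period=16)

["e", "aeffccgfbbfcedaf"]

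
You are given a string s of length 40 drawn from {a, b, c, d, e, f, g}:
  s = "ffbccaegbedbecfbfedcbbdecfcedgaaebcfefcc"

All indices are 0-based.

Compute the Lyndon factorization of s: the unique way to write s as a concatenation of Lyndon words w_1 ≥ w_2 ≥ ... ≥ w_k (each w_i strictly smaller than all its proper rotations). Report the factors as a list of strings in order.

emit factor 1: 'f' (i=0, period=1)
emit factor 2: 'f' (i=1, period=1)
emit factor 3: 'bcc' (i=2, period=3)
emit factor 4: 'aegbedbecfbfedcbbdecfcedg' (i=5, period=25)
emit factor 5: 'aaebcfefcc' (i=30, period=10)

["f", "f", "bcc", "aegbedbecfbfedcbbdecfcedg", "aaebcfefcc"]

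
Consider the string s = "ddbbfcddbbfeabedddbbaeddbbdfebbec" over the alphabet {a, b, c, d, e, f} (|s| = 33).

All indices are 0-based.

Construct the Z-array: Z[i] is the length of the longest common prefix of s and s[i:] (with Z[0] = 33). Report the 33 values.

Z[0]=33
i=1: fresh scan; Z[1]=1 scan→box=[1,2)
i=2: fresh scan; Z[2]=0
i=3: fresh scan; Z[3]=0
i=4: fresh scan; Z[4]=0
i=5: fresh scan; Z[5]=0
i=6: fresh scan; Z[6]=5 scan→box=[6,11)
i=7: min(r-i=4, Z[1]=1)=1; Z[7]=1
i=8: min(r-i=3, Z[2]=0)=0; Z[8]=0
i=9: min(r-i=2, Z[3]=0)=0; Z[9]=0
i=10: min(r-i=1, Z[4]=0)=0; Z[10]=0
i=11: fresh scan; Z[11]=0
i=12: fresh scan; Z[12]=0
i=13: fresh scan; Z[13]=0
i=14: fresh scan; Z[14]=0
i=15: fresh scan; Z[15]=2 scan→box=[15,17)
i=16: min(r-i=1, Z[1]=1)=1; Z[16]=4 scan→box=[16,20)
i=17: min(r-i=3, Z[1]=1)=1; Z[17]=1
i=18: min(r-i=2, Z[2]=0)=0; Z[18]=0
i=19: min(r-i=1, Z[3]=0)=0; Z[19]=0
i=20: fresh scan; Z[20]=0
i=21: fresh scan; Z[21]=0
i=22: fresh scan; Z[22]=4 scan→box=[22,26)
i=23: min(r-i=3, Z[1]=1)=1; Z[23]=1
i=24: min(r-i=2, Z[2]=0)=0; Z[24]=0
i=25: min(r-i=1, Z[3]=0)=0; Z[25]=0
i=26: fresh scan; Z[26]=1 scan→box=[26,27)
i=27: fresh scan; Z[27]=0
i=28: fresh scan; Z[28]=0
i=29: fresh scan; Z[29]=0
i=30: fresh scan; Z[30]=0
i=31: fresh scan; Z[31]=0
i=32: fresh scan; Z[32]=0

[33, 1, 0, 0, 0, 0, 5, 1, 0, 0, 0, 0, 0, 0, 0, 2, 4, 1, 0, 0, 0, 0, 4, 1, 0, 0, 1, 0, 0, 0, 0, 0, 0]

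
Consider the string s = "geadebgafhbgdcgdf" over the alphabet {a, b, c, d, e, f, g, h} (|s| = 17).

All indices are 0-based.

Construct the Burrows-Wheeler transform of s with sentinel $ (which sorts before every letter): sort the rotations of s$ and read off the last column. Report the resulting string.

rank  rotation            last
    0  $geadebgafhbgdcgdf  f
    1  adebgafhbgdcgdf$ge  e
    2  afhbgdcgdf$geadebg  g
    3  bgafhbgdcgdf$geade  e
    4  bgdcgdf$geadebgafh  h
    5  cgdf$geadebgafhbgd  d
    6  dcgdf$geadebgafhbg  g
    7  debgafhbgdcgdf$gea  a
    8  df$geadebgafhbgdcg  g
    9  eadebgafhbgdcgdf$g  g
   10  ebgafhbgdcgdf$gead  d
   11  f$geadebgafhbgdcgd  d
   12  fhbgdcgdf$geadebga  a
   13  gafhbgdcgdf$geadeb  b
   14  gdcgdf$geadebgafhb  b
   15  gdf$geadebgafhbgdc  c
   16  geadebgafhbgdcgdf$  $
   17  hbgdcgdf$geadebgaf  f

fegehdgaggddabbc$f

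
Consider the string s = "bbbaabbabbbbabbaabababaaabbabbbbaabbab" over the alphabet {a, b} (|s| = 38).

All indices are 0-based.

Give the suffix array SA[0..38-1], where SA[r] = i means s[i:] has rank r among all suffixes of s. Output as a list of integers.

sorted suffixes:
  #0 SA[0]=22  'aaabbabbbbaabbab'
  #1 SA[1]=15  'aabababaaabbabbbbaabbab'
  #2 SA[2]=32  'aabbab'
  #3 SA[3]=23  'aabbabbbbaabbab'
  #4 SA[4]=3  'aabbabbbbabbaabababaaabbabbbbaabbab'
  #5 SA[5]=36  'ab'
  #6 SA[6]=20  'abaaabbabbbbaabbab'
  #7 SA[7]=18  'ababaaabbabbbbaabbab'
  #8 SA[8]=16  'abababaaabbabbbbaabbab'
  #9 SA[9]=12  'abbaabababaaabbabbbbaabbab'
  #10 SA[10]=33  'abbab'
  #11 SA[11]=24  'abbabbbbaabbab'
  #12 SA[12]=4  'abbabbbbabbaabababaaabbabbbbaabbab'
  #13 SA[13]=27  'abbbbaabbab'
  #14 SA[14]=7  'abbbbabbaabababaaabbabbbbaabbab'
  #15 SA[15]=37  'b'
  #16 SA[16]=21  'baaabbabbbbaabbab'
  #17 SA[17]=14  'baabababaaabbabbbbaabbab'
  #18 SA[18]=31  'baabbab'
  #19 SA[19]=2  'baabbabbbbabbaabababaaabbabbbbaabbab'
  #20 SA[20]=35  'bab'
  #21 SA[21]=19  'babaaabbabbbbaabbab'
  #22 SA[22]=17  'bababaaabbabbbbaabbab'
  #23 SA[23]=11  'babbaabababaaabbabbbbaabbab'
  #24 SA[24]=26  'babbbbaabbab'
  #25 SA[25]=6  'babbbbabbaabababaaabbabbbbaabbab'
  #26 SA[26]=13  'bbaabababaaabbabbbbaabbab'
  #27 SA[27]=30  'bbaabbab'
  #28 SA[28]=1  'bbaabbabbbbabbaabababaaabbabbbbaabbab'
  #29 SA[29]=34  'bbab'
  #30 SA[30]=10  'bbabbaabababaaabbabbbbaabbab'
  #31 SA[31]=25  'bbabbbbaabbab'
  #32 SA[32]=5  'bbabbbbabbaabababaaabbabbbbaabbab'
  #33 SA[33]=29  'bbbaabbab'
  #34 SA[34]=0  'bbbaabbabbbbabbaabababaaabbabbbbaabbab'
  #35 SA[35]=9  'bbbabbaabababaaabbabbbbaabbab'
  #36 SA[36]=28  'bbbbaabbab'
  #37 SA[37]=8  'bbbbabbaabababaaabbabbbbaabbab'

[22, 15, 32, 23, 3, 36, 20, 18, 16, 12, 33, 24, 4, 27, 7, 37, 21, 14, 31, 2, 35, 19, 17, 11, 26, 6, 13, 30, 1, 34, 10, 25, 5, 29, 0, 9, 28, 8]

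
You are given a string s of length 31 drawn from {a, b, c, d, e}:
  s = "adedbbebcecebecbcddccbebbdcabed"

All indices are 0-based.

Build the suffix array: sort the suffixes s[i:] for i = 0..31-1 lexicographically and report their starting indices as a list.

sorted suffixes:
  #0 SA[0]=27  'abed'
  #1 SA[1]=0  'adedbbebcecebecbcddccbebbdcabed'
  #2 SA[2]=23  'bbdcabed'
  #3 SA[3]=4  'bbebcecebecbcddccbebbdcabed'
  #4 SA[4]=15  'bcddccbebbdcabed'
  #5 SA[5]=7  'bcecebecbcddccbebbdcabed'
  #6 SA[6]=24  'bdcabed'
  #7 SA[7]=21  'bebbdcabed'
  #8 SA[8]=5  'bebcecebecbcddccbebbdcabed'
  #9 SA[9]=12  'becbcddccbebbdcabed'
  #10 SA[10]=28  'bed'
  #11 SA[11]=26  'cabed'
  #12 SA[12]=14  'cbcddccbebbdcabed'
  #13 SA[13]=20  'cbebbdcabed'
  #14 SA[14]=19  'ccbebbdcabed'
  #15 SA[15]=16  'cddccbebbdcabed'
  #16 SA[16]=10  'cebecbcddccbebbdcabed'
  #17 SA[17]=8  'cecebecbcddccbebbdcabed'
  #18 SA[18]=30  'd'
  #19 SA[19]=3  'dbbebcecebecbcddccbebbdcabed'
  #20 SA[20]=25  'dcabed'
  #21 SA[21]=18  'dccbebbdcabed'
  #22 SA[22]=17  'ddccbebbdcabed'
  #23 SA[23]=1  'dedbbebcecebecbcddccbebbdcabed'
  #24 SA[24]=22  'ebbdcabed'
  #25 SA[25]=6  'ebcecebecbcddccbebbdcabed'
  #26 SA[26]=11  'ebecbcddccbebbdcabed'
  #27 SA[27]=13  'ecbcddccbebbdcabed'
  #28 SA[28]=9  'ecebecbcddccbebbdcabed'
  #29 SA[29]=29  'ed'
  #30 SA[30]=2  'edbbebcecebecbcddccbebbdcabed'

[27, 0, 23, 4, 15, 7, 24, 21, 5, 12, 28, 26, 14, 20, 19, 16, 10, 8, 30, 3, 25, 18, 17, 1, 22, 6, 11, 13, 9, 29, 2]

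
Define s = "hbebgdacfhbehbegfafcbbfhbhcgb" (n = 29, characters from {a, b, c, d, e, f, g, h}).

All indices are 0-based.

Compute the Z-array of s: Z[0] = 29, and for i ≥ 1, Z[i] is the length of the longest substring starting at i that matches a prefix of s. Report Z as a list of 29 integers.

[29, 0, 0, 0, 0, 0, 0, 0, 0, 3, 0, 0, 3, 0, 0, 0, 0, 0, 0, 0, 0, 0, 0, 2, 0, 1, 0, 0, 0]

Z[0]=29
i=1: outside box; Z[1]=0
i=2: outside box; Z[2]=0
i=3: outside box; Z[3]=0
i=4: outside box; Z[4]=0
i=5: outside box; Z[5]=0
i=6: outside box; Z[6]=0
i=7: outside box; Z[7]=0
i=8: outside box; Z[8]=0
i=9: outside box; Z[9]=3 grow→box=[9,12)
i=10: min(r-i=2, Z[1]=0)=0; Z[10]=0
i=11: min(r-i=1, Z[2]=0)=0; Z[11]=0
i=12: outside box; Z[12]=3 grow→box=[12,15)
i=13: min(r-i=2, Z[1]=0)=0; Z[13]=0
i=14: min(r-i=1, Z[2]=0)=0; Z[14]=0
i=15: outside box; Z[15]=0
i=16: outside box; Z[16]=0
i=17: outside box; Z[17]=0
i=18: outside box; Z[18]=0
i=19: outside box; Z[19]=0
i=20: outside box; Z[20]=0
i=21: outside box; Z[21]=0
i=22: outside box; Z[22]=0
i=23: outside box; Z[23]=2 grow→box=[23,25)
i=24: min(r-i=1, Z[1]=0)=0; Z[24]=0
i=25: outside box; Z[25]=1 grow→box=[25,26)
i=26: outside box; Z[26]=0
i=27: outside box; Z[27]=0
i=28: outside box; Z[28]=0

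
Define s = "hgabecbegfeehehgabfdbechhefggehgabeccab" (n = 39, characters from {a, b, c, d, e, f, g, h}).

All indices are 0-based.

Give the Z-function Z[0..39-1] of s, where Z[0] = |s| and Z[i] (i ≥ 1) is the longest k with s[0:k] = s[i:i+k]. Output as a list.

Z[0]=39
i=1: outside box; Z[1]=0
i=2: outside box; Z[2]=0
i=3: outside box; Z[3]=0
i=4: outside box; Z[4]=0
i=5: outside box; Z[5]=0
i=6: outside box; Z[6]=0
i=7: outside box; Z[7]=0
i=8: outside box; Z[8]=0
i=9: outside box; Z[9]=0
i=10: outside box; Z[10]=0
i=11: outside box; Z[11]=0
i=12: outside box; Z[12]=1 grow→box=[12,13)
i=13: outside box; Z[13]=0
i=14: outside box; Z[14]=4 grow→box=[14,18)
i=15: min(r-i=3, Z[1]=0)=0; Z[15]=0
i=16: min(r-i=2, Z[2]=0)=0; Z[16]=0
i=17: min(r-i=1, Z[3]=0)=0; Z[17]=0
i=18: outside box; Z[18]=0
i=19: outside box; Z[19]=0
i=20: outside box; Z[20]=0
i=21: outside box; Z[21]=0
i=22: outside box; Z[22]=0
i=23: outside box; Z[23]=1 grow→box=[23,24)
i=24: outside box; Z[24]=1 grow→box=[24,25)
i=25: outside box; Z[25]=0
i=26: outside box; Z[26]=0
i=27: outside box; Z[27]=0
i=28: outside box; Z[28]=0
i=29: outside box; Z[29]=0
i=30: outside box; Z[30]=6 grow→box=[30,36)
i=31: min(r-i=5, Z[1]=0)=0; Z[31]=0
i=32: min(r-i=4, Z[2]=0)=0; Z[32]=0
i=33: min(r-i=3, Z[3]=0)=0; Z[33]=0
i=34: min(r-i=2, Z[4]=0)=0; Z[34]=0
i=35: min(r-i=1, Z[5]=0)=0; Z[35]=0
i=36: outside box; Z[36]=0
i=37: outside box; Z[37]=0
i=38: outside box; Z[38]=0

[39, 0, 0, 0, 0, 0, 0, 0, 0, 0, 0, 0, 1, 0, 4, 0, 0, 0, 0, 0, 0, 0, 0, 1, 1, 0, 0, 0, 0, 0, 6, 0, 0, 0, 0, 0, 0, 0, 0]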